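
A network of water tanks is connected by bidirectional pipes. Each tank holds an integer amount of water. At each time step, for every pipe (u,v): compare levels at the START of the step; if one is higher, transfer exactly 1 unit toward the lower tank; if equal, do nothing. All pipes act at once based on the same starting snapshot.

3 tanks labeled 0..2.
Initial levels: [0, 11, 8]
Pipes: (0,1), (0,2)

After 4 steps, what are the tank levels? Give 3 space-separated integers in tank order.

Step 1: flows [1->0,2->0] -> levels [2 10 7]
Step 2: flows [1->0,2->0] -> levels [4 9 6]
Step 3: flows [1->0,2->0] -> levels [6 8 5]
Step 4: flows [1->0,0->2] -> levels [6 7 6]

Answer: 6 7 6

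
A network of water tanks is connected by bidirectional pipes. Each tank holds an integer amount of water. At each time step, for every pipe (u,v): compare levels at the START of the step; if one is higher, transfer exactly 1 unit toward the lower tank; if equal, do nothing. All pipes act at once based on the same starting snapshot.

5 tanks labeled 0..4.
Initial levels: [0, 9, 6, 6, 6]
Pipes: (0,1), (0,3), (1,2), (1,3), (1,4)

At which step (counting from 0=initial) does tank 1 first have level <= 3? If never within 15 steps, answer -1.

Step 1: flows [1->0,3->0,1->2,1->3,1->4] -> levels [2 5 7 6 7]
Step 2: flows [1->0,3->0,2->1,3->1,4->1] -> levels [4 7 6 4 6]
Step 3: flows [1->0,0=3,1->2,1->3,1->4] -> levels [5 3 7 5 7]
Tank 1 first reaches <=3 at step 3

Answer: 3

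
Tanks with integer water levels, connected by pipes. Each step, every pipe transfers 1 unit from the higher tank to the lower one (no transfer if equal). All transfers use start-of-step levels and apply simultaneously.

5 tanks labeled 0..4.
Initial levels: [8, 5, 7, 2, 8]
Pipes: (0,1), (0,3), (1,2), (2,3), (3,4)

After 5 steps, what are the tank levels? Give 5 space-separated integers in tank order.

Step 1: flows [0->1,0->3,2->1,2->3,4->3] -> levels [6 7 5 5 7]
Step 2: flows [1->0,0->3,1->2,2=3,4->3] -> levels [6 5 6 7 6]
Step 3: flows [0->1,3->0,2->1,3->2,3->4] -> levels [6 7 6 4 7]
Step 4: flows [1->0,0->3,1->2,2->3,4->3] -> levels [6 5 6 7 6]
  -> period-2 cycle: step 4 state = step 2 state
  -> state at step 5: (5-2) mod 2 = 1, same as step 3 -> [6 7 6 4 7]

Answer: 6 7 6 4 7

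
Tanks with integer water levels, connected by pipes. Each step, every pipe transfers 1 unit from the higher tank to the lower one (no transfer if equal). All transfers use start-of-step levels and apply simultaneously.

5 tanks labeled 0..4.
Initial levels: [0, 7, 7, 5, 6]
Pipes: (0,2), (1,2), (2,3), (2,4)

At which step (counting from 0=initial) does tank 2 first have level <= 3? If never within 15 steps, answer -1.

Answer: 5

Derivation:
Step 1: flows [2->0,1=2,2->3,2->4] -> levels [1 7 4 6 7]
Step 2: flows [2->0,1->2,3->2,4->2] -> levels [2 6 6 5 6]
Step 3: flows [2->0,1=2,2->3,2=4] -> levels [3 6 4 6 6]
Step 4: flows [2->0,1->2,3->2,4->2] -> levels [4 5 6 5 5]
Step 5: flows [2->0,2->1,2->3,2->4] -> levels [5 6 2 6 6]
Tank 2 first reaches <=3 at step 5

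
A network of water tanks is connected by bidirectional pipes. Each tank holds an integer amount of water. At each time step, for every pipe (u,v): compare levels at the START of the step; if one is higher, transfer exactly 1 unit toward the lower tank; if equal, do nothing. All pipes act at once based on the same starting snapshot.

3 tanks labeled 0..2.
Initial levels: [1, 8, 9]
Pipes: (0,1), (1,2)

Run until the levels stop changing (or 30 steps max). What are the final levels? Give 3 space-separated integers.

Step 1: flows [1->0,2->1] -> levels [2 8 8]
Step 2: flows [1->0,1=2] -> levels [3 7 8]
Step 3: flows [1->0,2->1] -> levels [4 7 7]
Step 4: flows [1->0,1=2] -> levels [5 6 7]
Step 5: flows [1->0,2->1] -> levels [6 6 6]
Step 6: flows [0=1,1=2] -> levels [6 6 6]
  -> stable (no change)

Answer: 6 6 6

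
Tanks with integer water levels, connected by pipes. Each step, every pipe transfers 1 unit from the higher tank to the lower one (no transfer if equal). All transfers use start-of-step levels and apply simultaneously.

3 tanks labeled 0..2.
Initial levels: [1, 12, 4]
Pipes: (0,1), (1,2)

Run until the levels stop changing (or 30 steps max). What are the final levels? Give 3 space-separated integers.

Step 1: flows [1->0,1->2] -> levels [2 10 5]
Step 2: flows [1->0,1->2] -> levels [3 8 6]
Step 3: flows [1->0,1->2] -> levels [4 6 7]
Step 4: flows [1->0,2->1] -> levels [5 6 6]
Step 5: flows [1->0,1=2] -> levels [6 5 6]
Step 6: flows [0->1,2->1] -> levels [5 7 5]
Step 7: flows [1->0,1->2] -> levels [6 5 6]
  -> period-2 cycle: step 7 state = step 5 state; never stabilizes
  -> state at step 30: (30-5) mod 2 = 1, same as step 6 -> [5 7 5]

Answer: 5 7 5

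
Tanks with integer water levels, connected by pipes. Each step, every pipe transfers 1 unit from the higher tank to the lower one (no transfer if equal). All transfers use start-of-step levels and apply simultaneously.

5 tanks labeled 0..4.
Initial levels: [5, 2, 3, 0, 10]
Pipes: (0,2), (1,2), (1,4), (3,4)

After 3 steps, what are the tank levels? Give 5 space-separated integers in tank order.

Step 1: flows [0->2,2->1,4->1,4->3] -> levels [4 4 3 1 8]
Step 2: flows [0->2,1->2,4->1,4->3] -> levels [3 4 5 2 6]
Step 3: flows [2->0,2->1,4->1,4->3] -> levels [4 6 3 3 4]

Answer: 4 6 3 3 4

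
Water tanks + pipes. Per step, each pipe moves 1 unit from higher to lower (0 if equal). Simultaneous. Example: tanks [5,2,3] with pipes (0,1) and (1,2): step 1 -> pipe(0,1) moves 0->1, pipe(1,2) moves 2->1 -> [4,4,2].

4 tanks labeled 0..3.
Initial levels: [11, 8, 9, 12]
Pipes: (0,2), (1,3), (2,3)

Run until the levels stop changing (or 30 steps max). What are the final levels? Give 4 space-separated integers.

Step 1: flows [0->2,3->1,3->2] -> levels [10 9 11 10]
Step 2: flows [2->0,3->1,2->3] -> levels [11 10 9 10]
Step 3: flows [0->2,1=3,3->2] -> levels [10 10 11 9]
Step 4: flows [2->0,1->3,2->3] -> levels [11 9 9 11]
Step 5: flows [0->2,3->1,3->2] -> levels [10 10 11 9]
  -> period-2 cycle: step 5 state = step 3 state; never stabilizes
  -> state at step 30: (30-3) mod 2 = 1, same as step 4 -> [11 9 9 11]

Answer: 11 9 9 11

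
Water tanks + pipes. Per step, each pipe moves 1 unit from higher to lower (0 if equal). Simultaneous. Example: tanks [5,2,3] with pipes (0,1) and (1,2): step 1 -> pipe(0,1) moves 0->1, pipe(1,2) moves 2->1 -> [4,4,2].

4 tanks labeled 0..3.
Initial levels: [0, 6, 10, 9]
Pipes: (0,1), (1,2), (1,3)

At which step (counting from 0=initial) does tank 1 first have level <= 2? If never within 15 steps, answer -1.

Answer: -1

Derivation:
Step 1: flows [1->0,2->1,3->1] -> levels [1 7 9 8]
Step 2: flows [1->0,2->1,3->1] -> levels [2 8 8 7]
Step 3: flows [1->0,1=2,1->3] -> levels [3 6 8 8]
Step 4: flows [1->0,2->1,3->1] -> levels [4 7 7 7]
Step 5: flows [1->0,1=2,1=3] -> levels [5 6 7 7]
Step 6: flows [1->0,2->1,3->1] -> levels [6 7 6 6]
Step 7: flows [1->0,1->2,1->3] -> levels [7 4 7 7]
Step 8: flows [0->1,2->1,3->1] -> levels [6 7 6 6]
  -> period-2 cycle (repeats step 6); tank 1 never drops to <=2
Tank 1 never reaches <=2 within 15 steps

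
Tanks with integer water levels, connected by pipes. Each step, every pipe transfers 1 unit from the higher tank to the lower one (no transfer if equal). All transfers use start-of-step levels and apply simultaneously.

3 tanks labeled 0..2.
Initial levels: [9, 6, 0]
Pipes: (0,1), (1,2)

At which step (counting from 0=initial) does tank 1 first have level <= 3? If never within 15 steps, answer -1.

Step 1: flows [0->1,1->2] -> levels [8 6 1]
Step 2: flows [0->1,1->2] -> levels [7 6 2]
Step 3: flows [0->1,1->2] -> levels [6 6 3]
Step 4: flows [0=1,1->2] -> levels [6 5 4]
Step 5: flows [0->1,1->2] -> levels [5 5 5]
Step 6: flows [0=1,1=2] -> levels [5 5 5]
  -> stable; tank 1 stays at 5 > 3
Tank 1 never reaches <=3 within 15 steps

Answer: -1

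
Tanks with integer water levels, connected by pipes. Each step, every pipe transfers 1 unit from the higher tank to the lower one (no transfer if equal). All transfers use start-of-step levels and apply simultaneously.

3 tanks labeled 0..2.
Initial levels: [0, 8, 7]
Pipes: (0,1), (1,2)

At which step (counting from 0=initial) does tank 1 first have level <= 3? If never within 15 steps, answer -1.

Answer: -1

Derivation:
Step 1: flows [1->0,1->2] -> levels [1 6 8]
Step 2: flows [1->0,2->1] -> levels [2 6 7]
Step 3: flows [1->0,2->1] -> levels [3 6 6]
Step 4: flows [1->0,1=2] -> levels [4 5 6]
Step 5: flows [1->0,2->1] -> levels [5 5 5]
Step 6: flows [0=1,1=2] -> levels [5 5 5]
  -> stable; tank 1 stays at 5 > 3
Tank 1 never reaches <=3 within 15 steps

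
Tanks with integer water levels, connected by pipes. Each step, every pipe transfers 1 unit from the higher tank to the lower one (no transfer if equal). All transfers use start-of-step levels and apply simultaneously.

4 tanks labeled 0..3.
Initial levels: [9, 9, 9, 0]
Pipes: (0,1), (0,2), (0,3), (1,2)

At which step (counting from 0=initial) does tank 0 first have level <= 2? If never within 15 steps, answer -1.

Answer: -1

Derivation:
Step 1: flows [0=1,0=2,0->3,1=2] -> levels [8 9 9 1]
Step 2: flows [1->0,2->0,0->3,1=2] -> levels [9 8 8 2]
Step 3: flows [0->1,0->2,0->3,1=2] -> levels [6 9 9 3]
Step 4: flows [1->0,2->0,0->3,1=2] -> levels [7 8 8 4]
Step 5: flows [1->0,2->0,0->3,1=2] -> levels [8 7 7 5]
Step 6: flows [0->1,0->2,0->3,1=2] -> levels [5 8 8 6]
Step 7: flows [1->0,2->0,3->0,1=2] -> levels [8 7 7 5]
  -> period-2 cycle (repeats step 5); tank 0 never drops to <=2
Tank 0 never reaches <=2 within 15 steps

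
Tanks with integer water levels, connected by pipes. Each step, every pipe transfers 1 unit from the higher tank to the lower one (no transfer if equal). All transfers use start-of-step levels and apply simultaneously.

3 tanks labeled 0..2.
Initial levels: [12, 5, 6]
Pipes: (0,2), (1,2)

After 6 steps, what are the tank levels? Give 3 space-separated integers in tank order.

Step 1: flows [0->2,2->1] -> levels [11 6 6]
Step 2: flows [0->2,1=2] -> levels [10 6 7]
Step 3: flows [0->2,2->1] -> levels [9 7 7]
Step 4: flows [0->2,1=2] -> levels [8 7 8]
Step 5: flows [0=2,2->1] -> levels [8 8 7]
Step 6: flows [0->2,1->2] -> levels [7 7 9]

Answer: 7 7 9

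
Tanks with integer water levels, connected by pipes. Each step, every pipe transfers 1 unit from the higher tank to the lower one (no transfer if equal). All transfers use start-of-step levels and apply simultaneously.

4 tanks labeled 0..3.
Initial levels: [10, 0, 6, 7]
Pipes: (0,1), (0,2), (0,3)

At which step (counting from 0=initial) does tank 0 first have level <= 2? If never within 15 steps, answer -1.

Answer: -1

Derivation:
Step 1: flows [0->1,0->2,0->3] -> levels [7 1 7 8]
Step 2: flows [0->1,0=2,3->0] -> levels [7 2 7 7]
Step 3: flows [0->1,0=2,0=3] -> levels [6 3 7 7]
Step 4: flows [0->1,2->0,3->0] -> levels [7 4 6 6]
Step 5: flows [0->1,0->2,0->3] -> levels [4 5 7 7]
Step 6: flows [1->0,2->0,3->0] -> levels [7 4 6 6]
  -> period-2 cycle (repeats step 4); tank 0 never drops to <=2
Tank 0 never reaches <=2 within 15 steps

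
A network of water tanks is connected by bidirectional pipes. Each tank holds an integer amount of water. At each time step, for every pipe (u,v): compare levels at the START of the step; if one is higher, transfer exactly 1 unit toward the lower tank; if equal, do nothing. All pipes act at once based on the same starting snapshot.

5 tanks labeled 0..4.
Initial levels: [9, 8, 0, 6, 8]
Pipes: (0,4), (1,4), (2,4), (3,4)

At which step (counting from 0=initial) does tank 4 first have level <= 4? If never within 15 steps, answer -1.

Step 1: flows [0->4,1=4,4->2,4->3] -> levels [8 8 1 7 7]
Step 2: flows [0->4,1->4,4->2,3=4] -> levels [7 7 2 7 8]
Step 3: flows [4->0,4->1,4->2,4->3] -> levels [8 8 3 8 4]
Tank 4 first reaches <=4 at step 3

Answer: 3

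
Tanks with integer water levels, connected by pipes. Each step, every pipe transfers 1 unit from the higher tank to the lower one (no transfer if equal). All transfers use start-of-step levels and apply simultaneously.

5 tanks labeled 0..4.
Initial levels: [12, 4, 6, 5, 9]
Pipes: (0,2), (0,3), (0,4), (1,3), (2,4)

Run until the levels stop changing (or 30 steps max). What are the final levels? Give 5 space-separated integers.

Answer: 6 6 8 8 8

Derivation:
Step 1: flows [0->2,0->3,0->4,3->1,4->2] -> levels [9 5 8 5 9]
Step 2: flows [0->2,0->3,0=4,1=3,4->2] -> levels [7 5 10 6 8]
Step 3: flows [2->0,0->3,4->0,3->1,2->4] -> levels [8 6 8 6 8]
Step 4: flows [0=2,0->3,0=4,1=3,2=4] -> levels [7 6 8 7 8]
Step 5: flows [2->0,0=3,4->0,3->1,2=4] -> levels [9 7 7 6 7]
Step 6: flows [0->2,0->3,0->4,1->3,2=4] -> levels [6 6 8 8 8]
Step 7: flows [2->0,3->0,4->0,3->1,2=4] -> levels [9 7 7 6 7]
  -> period-2 cycle: step 7 state = step 5 state; never stabilizes
  -> state at step 30: (30-5) mod 2 = 1, same as step 6 -> [6 6 8 8 8]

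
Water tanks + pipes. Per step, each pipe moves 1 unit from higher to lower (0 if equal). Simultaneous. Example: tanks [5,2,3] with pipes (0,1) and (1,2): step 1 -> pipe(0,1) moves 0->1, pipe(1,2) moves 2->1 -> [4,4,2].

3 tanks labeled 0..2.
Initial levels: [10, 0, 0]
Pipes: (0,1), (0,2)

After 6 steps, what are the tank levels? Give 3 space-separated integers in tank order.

Step 1: flows [0->1,0->2] -> levels [8 1 1]
Step 2: flows [0->1,0->2] -> levels [6 2 2]
Step 3: flows [0->1,0->2] -> levels [4 3 3]
Step 4: flows [0->1,0->2] -> levels [2 4 4]
Step 5: flows [1->0,2->0] -> levels [4 3 3]
  -> period-2 cycle: step 5 state = step 3 state
  -> state at step 6: (6-3) mod 2 = 1, same as step 4 -> [2 4 4]

Answer: 2 4 4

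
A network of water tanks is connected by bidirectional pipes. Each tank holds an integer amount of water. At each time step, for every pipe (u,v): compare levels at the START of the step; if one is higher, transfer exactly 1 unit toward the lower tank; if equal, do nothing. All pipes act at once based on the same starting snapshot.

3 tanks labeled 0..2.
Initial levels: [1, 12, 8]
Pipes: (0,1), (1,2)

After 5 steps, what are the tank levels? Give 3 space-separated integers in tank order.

Answer: 6 7 8

Derivation:
Step 1: flows [1->0,1->2] -> levels [2 10 9]
Step 2: flows [1->0,1->2] -> levels [3 8 10]
Step 3: flows [1->0,2->1] -> levels [4 8 9]
Step 4: flows [1->0,2->1] -> levels [5 8 8]
Step 5: flows [1->0,1=2] -> levels [6 7 8]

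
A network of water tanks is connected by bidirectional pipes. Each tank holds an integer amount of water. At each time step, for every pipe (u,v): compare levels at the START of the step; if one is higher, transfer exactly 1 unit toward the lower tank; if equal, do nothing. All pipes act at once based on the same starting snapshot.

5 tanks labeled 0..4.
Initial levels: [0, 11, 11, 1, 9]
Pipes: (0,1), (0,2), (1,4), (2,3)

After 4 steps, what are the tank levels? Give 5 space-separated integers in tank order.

Step 1: flows [1->0,2->0,1->4,2->3] -> levels [2 9 9 2 10]
Step 2: flows [1->0,2->0,4->1,2->3] -> levels [4 9 7 3 9]
Step 3: flows [1->0,2->0,1=4,2->3] -> levels [6 8 5 4 9]
Step 4: flows [1->0,0->2,4->1,2->3] -> levels [6 8 5 5 8]

Answer: 6 8 5 5 8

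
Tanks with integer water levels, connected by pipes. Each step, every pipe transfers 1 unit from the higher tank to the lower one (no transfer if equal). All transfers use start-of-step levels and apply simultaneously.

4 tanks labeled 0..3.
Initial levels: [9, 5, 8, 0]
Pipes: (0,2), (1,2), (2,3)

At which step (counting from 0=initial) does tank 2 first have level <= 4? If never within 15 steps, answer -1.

Answer: 4

Derivation:
Step 1: flows [0->2,2->1,2->3] -> levels [8 6 7 1]
Step 2: flows [0->2,2->1,2->3] -> levels [7 7 6 2]
Step 3: flows [0->2,1->2,2->3] -> levels [6 6 7 3]
Step 4: flows [2->0,2->1,2->3] -> levels [7 7 4 4]
Tank 2 first reaches <=4 at step 4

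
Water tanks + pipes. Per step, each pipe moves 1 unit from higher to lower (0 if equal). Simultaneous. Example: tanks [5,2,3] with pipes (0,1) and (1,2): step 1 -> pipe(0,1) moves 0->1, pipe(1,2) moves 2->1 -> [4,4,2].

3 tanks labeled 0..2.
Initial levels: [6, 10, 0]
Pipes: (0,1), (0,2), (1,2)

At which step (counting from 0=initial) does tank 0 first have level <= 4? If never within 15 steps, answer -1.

Step 1: flows [1->0,0->2,1->2] -> levels [6 8 2]
Step 2: flows [1->0,0->2,1->2] -> levels [6 6 4]
Step 3: flows [0=1,0->2,1->2] -> levels [5 5 6]
Step 4: flows [0=1,2->0,2->1] -> levels [6 6 4]
  -> period-2 cycle (repeats step 2); tank 0 never drops to <=4
Tank 0 never reaches <=4 within 15 steps

Answer: -1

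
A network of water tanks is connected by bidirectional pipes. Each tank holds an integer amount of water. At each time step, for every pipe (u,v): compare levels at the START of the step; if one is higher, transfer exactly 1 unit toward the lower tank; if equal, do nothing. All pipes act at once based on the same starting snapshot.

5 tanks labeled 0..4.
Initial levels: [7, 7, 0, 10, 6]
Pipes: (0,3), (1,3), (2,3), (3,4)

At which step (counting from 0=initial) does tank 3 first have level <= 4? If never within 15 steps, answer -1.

Step 1: flows [3->0,3->1,3->2,3->4] -> levels [8 8 1 6 7]
Step 2: flows [0->3,1->3,3->2,4->3] -> levels [7 7 2 8 6]
Step 3: flows [3->0,3->1,3->2,3->4] -> levels [8 8 3 4 7]
Tank 3 first reaches <=4 at step 3

Answer: 3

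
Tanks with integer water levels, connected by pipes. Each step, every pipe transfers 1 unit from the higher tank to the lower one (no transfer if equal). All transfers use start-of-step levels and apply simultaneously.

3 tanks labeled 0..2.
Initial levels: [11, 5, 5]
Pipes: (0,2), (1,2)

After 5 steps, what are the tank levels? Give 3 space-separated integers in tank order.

Answer: 7 7 7

Derivation:
Step 1: flows [0->2,1=2] -> levels [10 5 6]
Step 2: flows [0->2,2->1] -> levels [9 6 6]
Step 3: flows [0->2,1=2] -> levels [8 6 7]
Step 4: flows [0->2,2->1] -> levels [7 7 7]
Step 5: flows [0=2,1=2] -> levels [7 7 7]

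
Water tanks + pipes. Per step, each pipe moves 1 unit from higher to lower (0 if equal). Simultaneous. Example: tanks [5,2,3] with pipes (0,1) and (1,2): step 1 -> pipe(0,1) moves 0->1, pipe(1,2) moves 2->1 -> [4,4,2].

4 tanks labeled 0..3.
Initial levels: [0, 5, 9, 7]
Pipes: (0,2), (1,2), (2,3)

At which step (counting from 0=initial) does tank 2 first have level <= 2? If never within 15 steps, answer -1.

Answer: -1

Derivation:
Step 1: flows [2->0,2->1,2->3] -> levels [1 6 6 8]
Step 2: flows [2->0,1=2,3->2] -> levels [2 6 6 7]
Step 3: flows [2->0,1=2,3->2] -> levels [3 6 6 6]
Step 4: flows [2->0,1=2,2=3] -> levels [4 6 5 6]
Step 5: flows [2->0,1->2,3->2] -> levels [5 5 6 5]
Step 6: flows [2->0,2->1,2->3] -> levels [6 6 3 6]
Step 7: flows [0->2,1->2,3->2] -> levels [5 5 6 5]
  -> period-2 cycle (repeats step 5); tank 2 never drops to <=2
Tank 2 never reaches <=2 within 15 steps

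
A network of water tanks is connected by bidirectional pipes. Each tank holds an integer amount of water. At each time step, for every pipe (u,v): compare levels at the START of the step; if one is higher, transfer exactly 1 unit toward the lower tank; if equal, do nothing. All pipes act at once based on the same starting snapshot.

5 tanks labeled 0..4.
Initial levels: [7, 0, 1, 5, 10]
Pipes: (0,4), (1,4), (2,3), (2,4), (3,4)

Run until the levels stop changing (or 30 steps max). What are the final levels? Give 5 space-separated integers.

Answer: 6 4 5 5 3

Derivation:
Step 1: flows [4->0,4->1,3->2,4->2,4->3] -> levels [8 1 3 5 6]
Step 2: flows [0->4,4->1,3->2,4->2,4->3] -> levels [7 2 5 5 4]
Step 3: flows [0->4,4->1,2=3,2->4,3->4] -> levels [6 3 4 4 6]
Step 4: flows [0=4,4->1,2=3,4->2,4->3] -> levels [6 4 5 5 3]
Step 5: flows [0->4,1->4,2=3,2->4,3->4] -> levels [5 3 4 4 7]
Step 6: flows [4->0,4->1,2=3,4->2,4->3] -> levels [6 4 5 5 3]
  -> period-2 cycle: step 6 state = step 4 state; never stabilizes
  -> state at step 30: (30-4) mod 2 = 0, same as step 4 -> [6 4 5 5 3]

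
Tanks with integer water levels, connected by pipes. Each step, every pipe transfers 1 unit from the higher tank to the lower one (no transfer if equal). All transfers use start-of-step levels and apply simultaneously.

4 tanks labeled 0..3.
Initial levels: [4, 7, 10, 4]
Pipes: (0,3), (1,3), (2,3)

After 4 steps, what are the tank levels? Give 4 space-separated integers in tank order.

Answer: 6 6 6 7

Derivation:
Step 1: flows [0=3,1->3,2->3] -> levels [4 6 9 6]
Step 2: flows [3->0,1=3,2->3] -> levels [5 6 8 6]
Step 3: flows [3->0,1=3,2->3] -> levels [6 6 7 6]
Step 4: flows [0=3,1=3,2->3] -> levels [6 6 6 7]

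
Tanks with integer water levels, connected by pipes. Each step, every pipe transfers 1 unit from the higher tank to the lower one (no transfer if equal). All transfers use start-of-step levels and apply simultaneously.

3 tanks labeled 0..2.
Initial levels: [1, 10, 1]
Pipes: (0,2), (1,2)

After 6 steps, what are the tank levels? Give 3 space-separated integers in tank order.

Step 1: flows [0=2,1->2] -> levels [1 9 2]
Step 2: flows [2->0,1->2] -> levels [2 8 2]
Step 3: flows [0=2,1->2] -> levels [2 7 3]
Step 4: flows [2->0,1->2] -> levels [3 6 3]
Step 5: flows [0=2,1->2] -> levels [3 5 4]
Step 6: flows [2->0,1->2] -> levels [4 4 4]

Answer: 4 4 4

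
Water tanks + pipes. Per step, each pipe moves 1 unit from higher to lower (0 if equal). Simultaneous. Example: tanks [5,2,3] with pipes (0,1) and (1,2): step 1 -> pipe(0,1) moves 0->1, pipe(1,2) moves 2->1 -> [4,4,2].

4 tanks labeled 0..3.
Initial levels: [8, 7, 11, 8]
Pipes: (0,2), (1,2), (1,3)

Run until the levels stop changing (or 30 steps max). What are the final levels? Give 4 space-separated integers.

Answer: 8 7 10 9

Derivation:
Step 1: flows [2->0,2->1,3->1] -> levels [9 9 9 7]
Step 2: flows [0=2,1=2,1->3] -> levels [9 8 9 8]
Step 3: flows [0=2,2->1,1=3] -> levels [9 9 8 8]
Step 4: flows [0->2,1->2,1->3] -> levels [8 7 10 9]
Step 5: flows [2->0,2->1,3->1] -> levels [9 9 8 8]
  -> period-2 cycle: step 5 state = step 3 state; never stabilizes
  -> state at step 30: (30-3) mod 2 = 1, same as step 4 -> [8 7 10 9]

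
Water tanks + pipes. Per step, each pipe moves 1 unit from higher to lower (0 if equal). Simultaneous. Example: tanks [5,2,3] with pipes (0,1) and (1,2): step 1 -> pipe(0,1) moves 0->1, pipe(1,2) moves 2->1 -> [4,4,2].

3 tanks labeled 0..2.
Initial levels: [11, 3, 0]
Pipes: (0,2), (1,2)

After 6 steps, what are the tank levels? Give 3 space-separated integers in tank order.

Step 1: flows [0->2,1->2] -> levels [10 2 2]
Step 2: flows [0->2,1=2] -> levels [9 2 3]
Step 3: flows [0->2,2->1] -> levels [8 3 3]
Step 4: flows [0->2,1=2] -> levels [7 3 4]
Step 5: flows [0->2,2->1] -> levels [6 4 4]
Step 6: flows [0->2,1=2] -> levels [5 4 5]

Answer: 5 4 5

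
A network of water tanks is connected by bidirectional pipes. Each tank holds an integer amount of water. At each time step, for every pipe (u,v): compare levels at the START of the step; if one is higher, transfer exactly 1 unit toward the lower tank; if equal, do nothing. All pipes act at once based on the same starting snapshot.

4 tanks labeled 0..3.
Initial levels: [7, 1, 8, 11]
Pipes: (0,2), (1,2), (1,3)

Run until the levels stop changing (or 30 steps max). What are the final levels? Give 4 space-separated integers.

Answer: 6 6 8 7

Derivation:
Step 1: flows [2->0,2->1,3->1] -> levels [8 3 6 10]
Step 2: flows [0->2,2->1,3->1] -> levels [7 5 6 9]
Step 3: flows [0->2,2->1,3->1] -> levels [6 7 6 8]
Step 4: flows [0=2,1->2,3->1] -> levels [6 7 7 7]
Step 5: flows [2->0,1=2,1=3] -> levels [7 7 6 7]
Step 6: flows [0->2,1->2,1=3] -> levels [6 6 8 7]
Step 7: flows [2->0,2->1,3->1] -> levels [7 8 6 6]
Step 8: flows [0->2,1->2,1->3] -> levels [6 6 8 7]
  -> period-2 cycle: step 8 state = step 6 state; never stabilizes
  -> state at step 30: (30-6) mod 2 = 0, same as step 6 -> [6 6 8 7]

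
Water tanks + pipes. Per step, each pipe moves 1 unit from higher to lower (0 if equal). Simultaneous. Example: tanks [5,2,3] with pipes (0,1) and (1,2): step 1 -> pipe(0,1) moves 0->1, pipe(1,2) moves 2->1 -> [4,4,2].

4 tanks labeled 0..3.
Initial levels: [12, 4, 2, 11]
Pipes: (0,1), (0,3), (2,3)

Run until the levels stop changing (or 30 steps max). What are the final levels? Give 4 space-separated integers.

Step 1: flows [0->1,0->3,3->2] -> levels [10 5 3 11]
Step 2: flows [0->1,3->0,3->2] -> levels [10 6 4 9]
Step 3: flows [0->1,0->3,3->2] -> levels [8 7 5 9]
Step 4: flows [0->1,3->0,3->2] -> levels [8 8 6 7]
Step 5: flows [0=1,0->3,3->2] -> levels [7 8 7 7]
Step 6: flows [1->0,0=3,2=3] -> levels [8 7 7 7]
Step 7: flows [0->1,0->3,2=3] -> levels [6 8 7 8]
Step 8: flows [1->0,3->0,3->2] -> levels [8 7 8 6]
Step 9: flows [0->1,0->3,2->3] -> levels [6 8 7 8]
  -> period-2 cycle: step 9 state = step 7 state; never stabilizes
  -> state at step 30: (30-7) mod 2 = 1, same as step 8 -> [8 7 8 6]

Answer: 8 7 8 6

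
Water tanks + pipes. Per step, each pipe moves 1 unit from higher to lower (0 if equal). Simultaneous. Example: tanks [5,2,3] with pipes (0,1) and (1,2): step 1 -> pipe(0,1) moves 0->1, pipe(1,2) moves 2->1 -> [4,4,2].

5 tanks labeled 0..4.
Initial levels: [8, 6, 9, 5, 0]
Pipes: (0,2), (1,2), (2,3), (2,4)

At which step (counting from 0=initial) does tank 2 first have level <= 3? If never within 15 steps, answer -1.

Step 1: flows [2->0,2->1,2->3,2->4] -> levels [9 7 5 6 1]
Step 2: flows [0->2,1->2,3->2,2->4] -> levels [8 6 7 5 2]
Step 3: flows [0->2,2->1,2->3,2->4] -> levels [7 7 5 6 3]
Step 4: flows [0->2,1->2,3->2,2->4] -> levels [6 6 7 5 4]
Step 5: flows [2->0,2->1,2->3,2->4] -> levels [7 7 3 6 5]
Tank 2 first reaches <=3 at step 5

Answer: 5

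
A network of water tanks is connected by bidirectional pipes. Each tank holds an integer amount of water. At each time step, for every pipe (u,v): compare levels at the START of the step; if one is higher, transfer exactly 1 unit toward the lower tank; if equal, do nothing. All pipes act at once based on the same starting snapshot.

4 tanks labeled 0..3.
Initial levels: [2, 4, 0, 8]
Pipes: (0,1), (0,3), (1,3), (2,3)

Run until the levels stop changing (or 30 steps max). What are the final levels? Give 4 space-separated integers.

Answer: 4 4 4 2

Derivation:
Step 1: flows [1->0,3->0,3->1,3->2] -> levels [4 4 1 5]
Step 2: flows [0=1,3->0,3->1,3->2] -> levels [5 5 2 2]
Step 3: flows [0=1,0->3,1->3,2=3] -> levels [4 4 2 4]
Step 4: flows [0=1,0=3,1=3,3->2] -> levels [4 4 3 3]
Step 5: flows [0=1,0->3,1->3,2=3] -> levels [3 3 3 5]
Step 6: flows [0=1,3->0,3->1,3->2] -> levels [4 4 4 2]
Step 7: flows [0=1,0->3,1->3,2->3] -> levels [3 3 3 5]
  -> period-2 cycle: step 7 state = step 5 state; never stabilizes
  -> state at step 30: (30-5) mod 2 = 1, same as step 6 -> [4 4 4 2]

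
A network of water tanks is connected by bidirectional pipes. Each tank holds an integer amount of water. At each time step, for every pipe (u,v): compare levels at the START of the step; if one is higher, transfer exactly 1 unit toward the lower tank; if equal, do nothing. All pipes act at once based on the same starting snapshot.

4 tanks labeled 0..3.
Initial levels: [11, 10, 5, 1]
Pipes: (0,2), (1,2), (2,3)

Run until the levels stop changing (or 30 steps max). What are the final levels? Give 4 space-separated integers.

Step 1: flows [0->2,1->2,2->3] -> levels [10 9 6 2]
Step 2: flows [0->2,1->2,2->3] -> levels [9 8 7 3]
Step 3: flows [0->2,1->2,2->3] -> levels [8 7 8 4]
Step 4: flows [0=2,2->1,2->3] -> levels [8 8 6 5]
Step 5: flows [0->2,1->2,2->3] -> levels [7 7 7 6]
Step 6: flows [0=2,1=2,2->3] -> levels [7 7 6 7]
Step 7: flows [0->2,1->2,3->2] -> levels [6 6 9 6]
Step 8: flows [2->0,2->1,2->3] -> levels [7 7 6 7]
  -> period-2 cycle: step 8 state = step 6 state; never stabilizes
  -> state at step 30: (30-6) mod 2 = 0, same as step 6 -> [7 7 6 7]

Answer: 7 7 6 7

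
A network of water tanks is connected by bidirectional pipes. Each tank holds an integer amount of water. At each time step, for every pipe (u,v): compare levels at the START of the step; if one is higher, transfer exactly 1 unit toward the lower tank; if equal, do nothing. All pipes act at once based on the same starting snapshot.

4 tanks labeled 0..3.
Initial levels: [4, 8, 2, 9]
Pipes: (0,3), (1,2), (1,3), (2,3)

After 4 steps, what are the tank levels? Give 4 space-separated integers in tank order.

Step 1: flows [3->0,1->2,3->1,3->2] -> levels [5 8 4 6]
Step 2: flows [3->0,1->2,1->3,3->2] -> levels [6 6 6 5]
Step 3: flows [0->3,1=2,1->3,2->3] -> levels [5 5 5 8]
Step 4: flows [3->0,1=2,3->1,3->2] -> levels [6 6 6 5]

Answer: 6 6 6 5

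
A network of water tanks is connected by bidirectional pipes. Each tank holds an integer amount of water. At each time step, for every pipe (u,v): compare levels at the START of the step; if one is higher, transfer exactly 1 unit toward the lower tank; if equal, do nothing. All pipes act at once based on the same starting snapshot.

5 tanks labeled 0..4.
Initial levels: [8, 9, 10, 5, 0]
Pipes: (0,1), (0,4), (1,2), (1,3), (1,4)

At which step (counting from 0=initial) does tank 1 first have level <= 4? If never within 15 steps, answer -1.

Answer: 5

Derivation:
Step 1: flows [1->0,0->4,2->1,1->3,1->4] -> levels [8 7 9 6 2]
Step 2: flows [0->1,0->4,2->1,1->3,1->4] -> levels [6 7 8 7 4]
Step 3: flows [1->0,0->4,2->1,1=3,1->4] -> levels [6 6 7 7 6]
Step 4: flows [0=1,0=4,2->1,3->1,1=4] -> levels [6 8 6 6 6]
Step 5: flows [1->0,0=4,1->2,1->3,1->4] -> levels [7 4 7 7 7]
Tank 1 first reaches <=4 at step 5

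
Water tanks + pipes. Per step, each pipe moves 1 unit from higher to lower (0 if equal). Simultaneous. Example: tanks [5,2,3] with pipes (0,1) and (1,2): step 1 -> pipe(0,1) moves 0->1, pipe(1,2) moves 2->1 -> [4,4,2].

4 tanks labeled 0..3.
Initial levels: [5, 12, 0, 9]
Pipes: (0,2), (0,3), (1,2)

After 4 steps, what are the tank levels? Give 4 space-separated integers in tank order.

Answer: 7 8 6 5

Derivation:
Step 1: flows [0->2,3->0,1->2] -> levels [5 11 2 8]
Step 2: flows [0->2,3->0,1->2] -> levels [5 10 4 7]
Step 3: flows [0->2,3->0,1->2] -> levels [5 9 6 6]
Step 4: flows [2->0,3->0,1->2] -> levels [7 8 6 5]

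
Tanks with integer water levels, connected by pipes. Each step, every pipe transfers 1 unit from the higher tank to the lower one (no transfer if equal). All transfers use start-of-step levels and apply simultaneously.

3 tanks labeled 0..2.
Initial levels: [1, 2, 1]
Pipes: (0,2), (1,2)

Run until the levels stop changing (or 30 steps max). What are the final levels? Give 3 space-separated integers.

Answer: 2 2 0

Derivation:
Step 1: flows [0=2,1->2] -> levels [1 1 2]
Step 2: flows [2->0,2->1] -> levels [2 2 0]
Step 3: flows [0->2,1->2] -> levels [1 1 2]
  -> period-2 cycle: step 3 state = step 1 state; never stabilizes
  -> state at step 30: (30-1) mod 2 = 1, same as step 2 -> [2 2 0]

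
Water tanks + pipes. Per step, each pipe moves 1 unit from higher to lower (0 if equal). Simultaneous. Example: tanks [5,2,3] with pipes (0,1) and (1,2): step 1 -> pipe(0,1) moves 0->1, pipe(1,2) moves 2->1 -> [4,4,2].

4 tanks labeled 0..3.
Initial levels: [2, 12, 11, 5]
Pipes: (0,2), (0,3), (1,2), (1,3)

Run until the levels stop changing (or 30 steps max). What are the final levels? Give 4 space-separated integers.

Answer: 8 8 7 7

Derivation:
Step 1: flows [2->0,3->0,1->2,1->3] -> levels [4 10 11 5]
Step 2: flows [2->0,3->0,2->1,1->3] -> levels [6 10 9 5]
Step 3: flows [2->0,0->3,1->2,1->3] -> levels [6 8 9 7]
Step 4: flows [2->0,3->0,2->1,1->3] -> levels [8 8 7 7]
Step 5: flows [0->2,0->3,1->2,1->3] -> levels [6 6 9 9]
Step 6: flows [2->0,3->0,2->1,3->1] -> levels [8 8 7 7]
  -> period-2 cycle: step 6 state = step 4 state; never stabilizes
  -> state at step 30: (30-4) mod 2 = 0, same as step 4 -> [8 8 7 7]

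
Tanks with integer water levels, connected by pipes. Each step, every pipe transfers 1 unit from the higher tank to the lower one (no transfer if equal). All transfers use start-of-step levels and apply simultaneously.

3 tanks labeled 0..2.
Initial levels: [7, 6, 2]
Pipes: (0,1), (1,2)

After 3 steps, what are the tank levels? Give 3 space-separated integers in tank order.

Step 1: flows [0->1,1->2] -> levels [6 6 3]
Step 2: flows [0=1,1->2] -> levels [6 5 4]
Step 3: flows [0->1,1->2] -> levels [5 5 5]

Answer: 5 5 5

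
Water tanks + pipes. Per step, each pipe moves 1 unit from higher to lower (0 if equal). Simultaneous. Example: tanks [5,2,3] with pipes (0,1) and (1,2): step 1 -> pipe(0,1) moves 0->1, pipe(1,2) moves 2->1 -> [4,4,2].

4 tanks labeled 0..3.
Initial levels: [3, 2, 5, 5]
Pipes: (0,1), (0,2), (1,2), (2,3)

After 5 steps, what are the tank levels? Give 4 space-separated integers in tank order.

Answer: 4 4 2 5

Derivation:
Step 1: flows [0->1,2->0,2->1,2=3] -> levels [3 4 3 5]
Step 2: flows [1->0,0=2,1->2,3->2] -> levels [4 2 5 4]
Step 3: flows [0->1,2->0,2->1,2->3] -> levels [4 4 2 5]
Step 4: flows [0=1,0->2,1->2,3->2] -> levels [3 3 5 4]
Step 5: flows [0=1,2->0,2->1,2->3] -> levels [4 4 2 5]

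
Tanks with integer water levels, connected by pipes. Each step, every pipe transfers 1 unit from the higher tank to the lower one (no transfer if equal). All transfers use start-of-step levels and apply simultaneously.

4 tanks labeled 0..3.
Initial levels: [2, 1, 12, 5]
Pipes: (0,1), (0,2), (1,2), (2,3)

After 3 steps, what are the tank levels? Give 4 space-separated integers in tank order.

Step 1: flows [0->1,2->0,2->1,2->3] -> levels [2 3 9 6]
Step 2: flows [1->0,2->0,2->1,2->3] -> levels [4 3 6 7]
Step 3: flows [0->1,2->0,2->1,3->2] -> levels [4 5 5 6]

Answer: 4 5 5 6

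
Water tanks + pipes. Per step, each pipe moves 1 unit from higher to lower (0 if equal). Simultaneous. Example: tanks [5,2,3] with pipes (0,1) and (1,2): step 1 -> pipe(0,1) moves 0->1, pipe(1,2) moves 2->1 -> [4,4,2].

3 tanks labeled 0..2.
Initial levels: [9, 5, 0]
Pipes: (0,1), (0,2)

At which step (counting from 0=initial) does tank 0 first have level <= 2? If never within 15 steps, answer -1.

Step 1: flows [0->1,0->2] -> levels [7 6 1]
Step 2: flows [0->1,0->2] -> levels [5 7 2]
Step 3: flows [1->0,0->2] -> levels [5 6 3]
Step 4: flows [1->0,0->2] -> levels [5 5 4]
Step 5: flows [0=1,0->2] -> levels [4 5 5]
Step 6: flows [1->0,2->0] -> levels [6 4 4]
Step 7: flows [0->1,0->2] -> levels [4 5 5]
  -> period-2 cycle (repeats step 5); tank 0 never drops to <=2
Tank 0 never reaches <=2 within 15 steps

Answer: -1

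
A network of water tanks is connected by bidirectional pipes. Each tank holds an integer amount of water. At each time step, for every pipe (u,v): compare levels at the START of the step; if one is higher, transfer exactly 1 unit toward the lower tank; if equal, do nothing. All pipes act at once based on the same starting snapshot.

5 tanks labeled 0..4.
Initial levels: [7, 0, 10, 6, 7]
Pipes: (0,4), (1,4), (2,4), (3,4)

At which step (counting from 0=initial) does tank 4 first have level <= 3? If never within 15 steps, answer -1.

Answer: -1

Derivation:
Step 1: flows [0=4,4->1,2->4,4->3] -> levels [7 1 9 7 6]
Step 2: flows [0->4,4->1,2->4,3->4] -> levels [6 2 8 6 8]
Step 3: flows [4->0,4->1,2=4,4->3] -> levels [7 3 8 7 5]
Step 4: flows [0->4,4->1,2->4,3->4] -> levels [6 4 7 6 7]
Step 5: flows [4->0,4->1,2=4,4->3] -> levels [7 5 7 7 4]
Step 6: flows [0->4,1->4,2->4,3->4] -> levels [6 4 6 6 8]
Step 7: flows [4->0,4->1,4->2,4->3] -> levels [7 5 7 7 4]
  -> period-2 cycle (repeats step 5); tank 4 never drops to <=3
Tank 4 never reaches <=3 within 15 steps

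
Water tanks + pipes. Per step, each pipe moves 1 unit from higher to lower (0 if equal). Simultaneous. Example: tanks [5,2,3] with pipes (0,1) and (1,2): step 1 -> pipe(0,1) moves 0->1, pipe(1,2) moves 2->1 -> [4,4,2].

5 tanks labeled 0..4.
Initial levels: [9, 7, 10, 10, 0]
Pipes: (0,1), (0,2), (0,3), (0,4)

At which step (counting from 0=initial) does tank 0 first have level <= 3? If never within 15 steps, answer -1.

Answer: -1

Derivation:
Step 1: flows [0->1,2->0,3->0,0->4] -> levels [9 8 9 9 1]
Step 2: flows [0->1,0=2,0=3,0->4] -> levels [7 9 9 9 2]
Step 3: flows [1->0,2->0,3->0,0->4] -> levels [9 8 8 8 3]
Step 4: flows [0->1,0->2,0->3,0->4] -> levels [5 9 9 9 4]
Step 5: flows [1->0,2->0,3->0,0->4] -> levels [7 8 8 8 5]
Step 6: flows [1->0,2->0,3->0,0->4] -> levels [9 7 7 7 6]
Step 7: flows [0->1,0->2,0->3,0->4] -> levels [5 8 8 8 7]
Step 8: flows [1->0,2->0,3->0,4->0] -> levels [9 7 7 7 6]
  -> period-2 cycle (repeats step 6); tank 0 never drops to <=3
Tank 0 never reaches <=3 within 15 steps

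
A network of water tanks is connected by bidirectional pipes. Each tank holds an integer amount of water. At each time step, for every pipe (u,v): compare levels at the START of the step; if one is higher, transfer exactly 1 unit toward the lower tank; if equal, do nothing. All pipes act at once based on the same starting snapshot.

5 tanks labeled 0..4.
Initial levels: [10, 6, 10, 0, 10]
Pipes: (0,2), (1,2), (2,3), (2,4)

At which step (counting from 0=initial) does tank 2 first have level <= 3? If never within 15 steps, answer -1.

Answer: -1

Derivation:
Step 1: flows [0=2,2->1,2->3,2=4] -> levels [10 7 8 1 10]
Step 2: flows [0->2,2->1,2->3,4->2] -> levels [9 8 8 2 9]
Step 3: flows [0->2,1=2,2->3,4->2] -> levels [8 8 9 3 8]
Step 4: flows [2->0,2->1,2->3,2->4] -> levels [9 9 5 4 9]
Step 5: flows [0->2,1->2,2->3,4->2] -> levels [8 8 7 5 8]
Step 6: flows [0->2,1->2,2->3,4->2] -> levels [7 7 9 6 7]
Step 7: flows [2->0,2->1,2->3,2->4] -> levels [8 8 5 7 8]
Step 8: flows [0->2,1->2,3->2,4->2] -> levels [7 7 9 6 7]
  -> period-2 cycle (repeats step 6); tank 2 never drops to <=3
Tank 2 never reaches <=3 within 15 steps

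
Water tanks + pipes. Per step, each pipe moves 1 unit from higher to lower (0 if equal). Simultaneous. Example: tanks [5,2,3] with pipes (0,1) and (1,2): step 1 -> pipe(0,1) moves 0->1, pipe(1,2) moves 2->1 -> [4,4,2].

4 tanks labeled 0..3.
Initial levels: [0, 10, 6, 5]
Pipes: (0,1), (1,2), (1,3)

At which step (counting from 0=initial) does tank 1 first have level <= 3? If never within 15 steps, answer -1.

Step 1: flows [1->0,1->2,1->3] -> levels [1 7 7 6]
Step 2: flows [1->0,1=2,1->3] -> levels [2 5 7 7]
Step 3: flows [1->0,2->1,3->1] -> levels [3 6 6 6]
Step 4: flows [1->0,1=2,1=3] -> levels [4 5 6 6]
Step 5: flows [1->0,2->1,3->1] -> levels [5 6 5 5]
Step 6: flows [1->0,1->2,1->3] -> levels [6 3 6 6]
Tank 1 first reaches <=3 at step 6

Answer: 6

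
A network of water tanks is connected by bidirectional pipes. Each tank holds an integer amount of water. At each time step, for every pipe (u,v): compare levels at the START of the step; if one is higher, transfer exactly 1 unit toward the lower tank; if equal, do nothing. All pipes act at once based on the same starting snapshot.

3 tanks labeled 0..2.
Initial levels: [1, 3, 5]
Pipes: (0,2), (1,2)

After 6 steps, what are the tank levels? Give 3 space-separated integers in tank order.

Answer: 3 3 3

Derivation:
Step 1: flows [2->0,2->1] -> levels [2 4 3]
Step 2: flows [2->0,1->2] -> levels [3 3 3]
Step 3: flows [0=2,1=2] -> levels [3 3 3]
  -> stable; steps 4..6 unchanged -> [3 3 3]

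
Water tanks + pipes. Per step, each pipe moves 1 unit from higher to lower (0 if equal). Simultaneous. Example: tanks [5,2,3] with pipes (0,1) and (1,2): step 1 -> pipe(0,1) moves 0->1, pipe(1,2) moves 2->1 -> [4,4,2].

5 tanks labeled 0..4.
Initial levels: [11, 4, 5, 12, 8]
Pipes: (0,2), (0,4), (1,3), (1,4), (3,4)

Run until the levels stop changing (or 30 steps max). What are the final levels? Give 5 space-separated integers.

Step 1: flows [0->2,0->4,3->1,4->1,3->4] -> levels [9 6 6 10 9]
Step 2: flows [0->2,0=4,3->1,4->1,3->4] -> levels [8 8 7 8 9]
Step 3: flows [0->2,4->0,1=3,4->1,4->3] -> levels [8 9 8 9 6]
Step 4: flows [0=2,0->4,1=3,1->4,3->4] -> levels [7 8 8 8 9]
Step 5: flows [2->0,4->0,1=3,4->1,4->3] -> levels [9 9 7 9 6]
Step 6: flows [0->2,0->4,1=3,1->4,3->4] -> levels [7 8 8 8 9]
  -> period-2 cycle: step 6 state = step 4 state; never stabilizes
  -> state at step 30: (30-4) mod 2 = 0, same as step 4 -> [7 8 8 8 9]

Answer: 7 8 8 8 9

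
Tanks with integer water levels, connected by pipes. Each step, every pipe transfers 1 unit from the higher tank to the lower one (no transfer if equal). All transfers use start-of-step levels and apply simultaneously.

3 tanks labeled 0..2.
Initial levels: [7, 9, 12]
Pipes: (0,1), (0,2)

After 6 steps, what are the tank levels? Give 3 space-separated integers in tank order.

Step 1: flows [1->0,2->0] -> levels [9 8 11]
Step 2: flows [0->1,2->0] -> levels [9 9 10]
Step 3: flows [0=1,2->0] -> levels [10 9 9]
Step 4: flows [0->1,0->2] -> levels [8 10 10]
Step 5: flows [1->0,2->0] -> levels [10 9 9]
  -> period-2 cycle: step 5 state = step 3 state
  -> state at step 6: (6-3) mod 2 = 1, same as step 4 -> [8 10 10]

Answer: 8 10 10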